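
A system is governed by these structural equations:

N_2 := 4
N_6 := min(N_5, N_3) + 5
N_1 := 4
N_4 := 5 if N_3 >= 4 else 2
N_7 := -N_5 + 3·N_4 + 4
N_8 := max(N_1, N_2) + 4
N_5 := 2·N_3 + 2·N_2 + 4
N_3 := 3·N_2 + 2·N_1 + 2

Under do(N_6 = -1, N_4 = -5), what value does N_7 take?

Under do(N_6 = -1, N_4 = -5), each intervened variable's structural equation is replaced by its fixed value.
N_3 = 3·N_2 + 2·N_1 + 2  [with N_2=4, N_1=4]  = 22
N_5 = 2·N_3 + 2·N_2 + 4  [with N_3=22, N_2=4]  = 56
N_7 = -N_5 + 3·N_4 + 4  [with N_5=56, N_4=-5]  = -67

-67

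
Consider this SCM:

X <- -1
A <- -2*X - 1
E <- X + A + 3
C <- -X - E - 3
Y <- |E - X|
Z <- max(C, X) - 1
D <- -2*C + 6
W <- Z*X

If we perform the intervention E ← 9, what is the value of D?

The intervention breaks the incoming arrows to E: E <- X + A + 3 no longer applies, and E = 9.
C = -X - E - 3  [with X=-1, E=9]  = -11
D = -2*C + 6  [with C=-11]  = 28

28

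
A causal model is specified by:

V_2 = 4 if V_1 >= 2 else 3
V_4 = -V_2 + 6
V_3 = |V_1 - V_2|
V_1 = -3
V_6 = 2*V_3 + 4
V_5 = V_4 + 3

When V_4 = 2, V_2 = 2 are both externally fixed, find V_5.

The joint intervention fixes V_4 = 2, V_2 = 2, removing each variable's own equation.
V_5 = V_4 + 3  [with V_4=2]  = 5

5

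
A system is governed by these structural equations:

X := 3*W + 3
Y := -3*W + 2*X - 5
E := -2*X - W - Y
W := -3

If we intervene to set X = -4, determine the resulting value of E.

15

Under do(X=-4), the mechanism X := 3*W + 3 is discarded; X is fixed at -4.
Y = -3*W + 2*X - 5  [with W=-3, X=-4]  = -4
E = -2*X - W - Y  [with X=-4, W=-3, Y=-4]  = 15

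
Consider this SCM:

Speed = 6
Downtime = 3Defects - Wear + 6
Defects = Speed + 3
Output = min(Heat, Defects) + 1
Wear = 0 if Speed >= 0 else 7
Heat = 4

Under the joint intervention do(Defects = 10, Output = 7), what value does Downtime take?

The joint intervention fixes Defects = 10, Output = 7, removing each variable's own equation.
Wear = 0 if Speed >= 0 else 7  [with Speed=6]  = 0
Downtime = 3Defects - Wear + 6  [with Defects=10, Wear=0]  = 36

36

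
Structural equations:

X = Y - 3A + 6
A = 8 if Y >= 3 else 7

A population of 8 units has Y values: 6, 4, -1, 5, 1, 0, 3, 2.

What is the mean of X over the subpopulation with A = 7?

-14.5

Observing A=7 restricts to units where A's equation naturally yields 7: Y ∈ {-1, 1, 0, 2}. In that subpopulation X = -16, -14, -15, -13, mean -14.5.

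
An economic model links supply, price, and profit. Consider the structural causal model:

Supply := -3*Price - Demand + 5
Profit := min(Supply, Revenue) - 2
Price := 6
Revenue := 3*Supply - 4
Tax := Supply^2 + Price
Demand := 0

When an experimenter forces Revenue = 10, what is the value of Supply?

Under do(Revenue=10), the mechanism Revenue := 3*Supply - 4 is discarded; Revenue is fixed at 10.
Since Supply is not a descendant of the intervened variable, it is unaffected.
Supply = -3*Price - Demand + 5  [with Price=6, Demand=0]  = -13

-13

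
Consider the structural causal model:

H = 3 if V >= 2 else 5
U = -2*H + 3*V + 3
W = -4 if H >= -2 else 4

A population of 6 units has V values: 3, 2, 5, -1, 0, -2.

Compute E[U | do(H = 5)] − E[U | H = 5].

6.5

The intervention sets H=5 in all 6 units regardless of V. Recomputing U per unit gives 2, -1, 8, -10, -7, -13; average -3.5.
Conditioning on H=5 selects the 3 unit(s) with V ∈ {-1, 0, -2}. Their U values: -10, -7, -13. Mean = -10.
Difference = -3.5 − (-10) = 6.5.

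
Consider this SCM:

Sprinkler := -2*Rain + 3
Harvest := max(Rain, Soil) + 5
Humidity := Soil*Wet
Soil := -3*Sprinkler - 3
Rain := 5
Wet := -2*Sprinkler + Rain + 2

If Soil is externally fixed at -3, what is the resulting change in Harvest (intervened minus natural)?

-13

The intervention breaks the incoming arrows to Soil: Soil := -3*Sprinkler - 3 no longer applies, and Soil = -3.
Harvest = max(Rain, Soil) + 5  [with Rain=5, Soil=-3]  = 10
Without intervention: Sprinkler = -2*Rain + 3  [with Rain=5]  = -7; Soil = -3*Sprinkler - 3  [with Sprinkler=-7]  = 18; Harvest = max(Rain, Soil) + 5  [with Rain=5, Soil=18]  = 23.
Change = 10 − 23 = -13.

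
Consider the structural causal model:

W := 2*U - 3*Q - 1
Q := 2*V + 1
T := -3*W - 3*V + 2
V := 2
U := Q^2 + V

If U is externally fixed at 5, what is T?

14

do(U=5) replaces the equation U := Q^2 + V with the constant U = 5.
Q = 2*V + 1  [with V=2]  = 5
W = 2*U - 3*Q - 1  [with U=5, Q=5]  = -6
T = -3*W - 3*V + 2  [with W=-6, V=2]  = 14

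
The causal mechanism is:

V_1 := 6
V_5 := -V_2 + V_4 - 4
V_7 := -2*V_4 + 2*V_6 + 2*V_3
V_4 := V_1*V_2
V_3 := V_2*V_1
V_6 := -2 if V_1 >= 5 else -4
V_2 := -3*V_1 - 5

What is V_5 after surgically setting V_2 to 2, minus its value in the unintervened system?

125

do(V_2=2) replaces the equation V_2 := -3*V_1 - 5 with the constant V_2 = 2.
V_4 = V_1*V_2  [with V_1=6, V_2=2]  = 12
V_5 = -V_2 + V_4 - 4  [with V_2=2, V_4=12]  = 6
Without intervention: V_2 = -3*V_1 - 5  [with V_1=6]  = -23; V_4 = V_1*V_2  [with V_1=6, V_2=-23]  = -138; V_5 = -V_2 + V_4 - 4  [with V_2=-23, V_4=-138]  = -119.
Change = 6 − (-119) = 125.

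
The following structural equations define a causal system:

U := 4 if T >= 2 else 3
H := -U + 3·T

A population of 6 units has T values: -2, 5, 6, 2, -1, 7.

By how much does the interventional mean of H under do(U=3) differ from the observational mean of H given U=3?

Every unit gets U=3 under the intervention. H values become -9, 12, 15, 3, -6, 18; E[H|do(U=3)] = 5.5.
Conditioning on U=3 selects the 2 unit(s) with T ∈ {-2, -1}. Their H values: -9, -6. Mean = -7.5.
Difference = 5.5 − (-7.5) = 13.

13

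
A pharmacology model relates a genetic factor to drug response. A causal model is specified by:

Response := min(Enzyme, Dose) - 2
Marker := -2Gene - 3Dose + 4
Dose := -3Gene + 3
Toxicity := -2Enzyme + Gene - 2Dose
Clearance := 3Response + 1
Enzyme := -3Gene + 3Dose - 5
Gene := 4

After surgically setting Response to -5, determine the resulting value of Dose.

Under do(Response=-5), the mechanism Response := min(Enzyme, Dose) - 2 is discarded; Response is fixed at -5.
No directed path runs from Response to Dose, so Dose keeps its natural value.
Dose = -3Gene + 3  [with Gene=4]  = -9

-9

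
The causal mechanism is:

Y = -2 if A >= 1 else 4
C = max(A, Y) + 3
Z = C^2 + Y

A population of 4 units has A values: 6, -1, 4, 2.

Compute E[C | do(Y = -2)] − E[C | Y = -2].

Every unit gets Y=-2 under the intervention. C values become 9, 2, 7, 5; E[C|do(Y=-2)] = 5.75.
Conditioning on Y=-2 selects the 3 unit(s) with A ∈ {6, 4, 2}. Their C values: 9, 7, 5. Mean = 7.
Difference = 5.75 − 7 = -1.25.

-1.25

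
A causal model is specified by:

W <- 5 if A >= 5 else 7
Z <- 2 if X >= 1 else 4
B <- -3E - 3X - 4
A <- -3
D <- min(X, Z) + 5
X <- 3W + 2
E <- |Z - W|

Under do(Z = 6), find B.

The intervention breaks the incoming arrows to Z: Z <- 2 if X >= 1 else 4 no longer applies, and Z = 6.
W = 5 if A >= 5 else 7  [with A=-3]  = 7
X = 3W + 2  [with W=7]  = 23
E = |Z - W|  [with Z=6, W=7]  = 1
B = -3E - 3X - 4  [with E=1, X=23]  = -76

-76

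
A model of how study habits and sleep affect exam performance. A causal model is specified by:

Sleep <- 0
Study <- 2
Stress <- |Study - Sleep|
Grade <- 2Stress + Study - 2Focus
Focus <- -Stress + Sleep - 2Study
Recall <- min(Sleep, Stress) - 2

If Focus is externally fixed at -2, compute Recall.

Intervening sets Focus = -2 and removes its equation (Focus <- -Stress + Sleep - 2Study).
No directed path runs from Focus to Recall, so Recall keeps its natural value.
Stress = |Study - Sleep|  [with Study=2, Sleep=0]  = 2
Recall = min(Sleep, Stress) - 2  [with Sleep=0, Stress=2]  = -2

-2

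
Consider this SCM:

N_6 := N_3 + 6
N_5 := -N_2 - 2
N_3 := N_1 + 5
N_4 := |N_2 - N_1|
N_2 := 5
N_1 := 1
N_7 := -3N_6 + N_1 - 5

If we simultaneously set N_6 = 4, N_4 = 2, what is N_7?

Under do(N_6 = 4, N_4 = 2), each intervened variable's structural equation is replaced by its fixed value.
N_7 = -3N_6 + N_1 - 5  [with N_6=4, N_1=1]  = -16

-16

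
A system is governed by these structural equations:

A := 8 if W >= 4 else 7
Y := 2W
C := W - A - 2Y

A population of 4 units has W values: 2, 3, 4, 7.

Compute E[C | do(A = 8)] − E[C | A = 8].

4.5

The intervention sets A=8 in all 4 units regardless of W. Recomputing C per unit gives -14, -17, -20, -29; average -20.
E[C|A=8] averages over only the 2 units with A=8 (W = 4, 7): C = -20, -29, mean -24.5.
Difference = -20 − (-24.5) = 4.5.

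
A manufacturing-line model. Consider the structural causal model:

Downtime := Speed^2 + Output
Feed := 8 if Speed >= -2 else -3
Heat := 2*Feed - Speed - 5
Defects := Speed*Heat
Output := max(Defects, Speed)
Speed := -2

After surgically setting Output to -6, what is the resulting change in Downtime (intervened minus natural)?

-4

The intervention breaks the incoming arrows to Output: Output := max(Defects, Speed) no longer applies, and Output = -6.
Downtime = Speed^2 + Output  [with Speed=-2, Output=-6]  = -2
Without intervention: Feed = 8 if Speed >= -2 else -3  [with Speed=-2]  = 8; Heat = 2*Feed - Speed - 5  [with Feed=8, Speed=-2]  = 13; Defects = Speed*Heat  [with Speed=-2, Heat=13]  = -26; Output = max(Defects, Speed)  [with Defects=-26, Speed=-2]  = -2; Downtime = Speed^2 + Output  [with Speed=-2, Output=-2]  = 2.
Change = -2 − 2 = -4.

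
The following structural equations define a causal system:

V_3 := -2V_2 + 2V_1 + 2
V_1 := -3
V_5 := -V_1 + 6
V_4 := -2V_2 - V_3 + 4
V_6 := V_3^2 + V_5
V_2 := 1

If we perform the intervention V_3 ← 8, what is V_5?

9

do(V_3=8) replaces the equation V_3 := -2V_2 + 2V_1 + 2 with the constant V_3 = 8.
V_5 is not downstream of the intervention, so its value is determined by the original equations.
V_5 = -V_1 + 6  [with V_1=-3]  = 9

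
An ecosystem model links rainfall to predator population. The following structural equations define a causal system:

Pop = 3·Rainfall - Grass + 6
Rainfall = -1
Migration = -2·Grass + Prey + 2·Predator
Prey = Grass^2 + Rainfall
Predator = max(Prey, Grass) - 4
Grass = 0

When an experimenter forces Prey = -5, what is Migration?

-13

do(Prey=-5) replaces the equation Prey = Grass^2 + Rainfall with the constant Prey = -5.
Predator = max(Prey, Grass) - 4  [with Prey=-5, Grass=0]  = -4
Migration = -2·Grass + Prey + 2·Predator  [with Grass=0, Prey=-5, Predator=-4]  = -13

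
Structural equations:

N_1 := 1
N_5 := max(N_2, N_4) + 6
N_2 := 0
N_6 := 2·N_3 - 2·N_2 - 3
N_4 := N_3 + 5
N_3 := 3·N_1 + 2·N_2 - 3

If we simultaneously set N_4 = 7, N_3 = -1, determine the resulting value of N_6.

The joint intervention fixes N_4 = 7, N_3 = -1, removing each variable's own equation.
N_6 = 2·N_3 - 2·N_2 - 3  [with N_3=-1, N_2=0]  = -5

-5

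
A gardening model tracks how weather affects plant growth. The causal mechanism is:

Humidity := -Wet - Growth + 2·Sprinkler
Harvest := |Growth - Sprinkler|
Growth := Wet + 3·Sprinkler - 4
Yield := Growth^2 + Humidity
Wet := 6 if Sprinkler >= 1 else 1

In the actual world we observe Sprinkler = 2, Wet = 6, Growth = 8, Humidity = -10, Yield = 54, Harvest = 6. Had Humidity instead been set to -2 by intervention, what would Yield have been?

Intervening sets Humidity = -2 and removes its equation (Humidity := -Wet - Growth + 2·Sprinkler).
Wet = 6 if Sprinkler >= 1 else 1  [with Sprinkler=2]  = 6
Growth = Wet + 3·Sprinkler - 4  [with Wet=6, Sprinkler=2]  = 8
Yield = Growth^2 + Humidity  [with Growth=8, Humidity=-2]  = 62

62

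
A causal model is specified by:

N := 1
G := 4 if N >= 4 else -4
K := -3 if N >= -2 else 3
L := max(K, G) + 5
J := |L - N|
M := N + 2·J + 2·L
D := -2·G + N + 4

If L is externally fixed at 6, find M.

Under do(L=6), the mechanism L := max(K, G) + 5 is discarded; L is fixed at 6.
J = |L - N|  [with L=6, N=1]  = 5
M = N + 2·J + 2·L  [with N=1, J=5, L=6]  = 23

23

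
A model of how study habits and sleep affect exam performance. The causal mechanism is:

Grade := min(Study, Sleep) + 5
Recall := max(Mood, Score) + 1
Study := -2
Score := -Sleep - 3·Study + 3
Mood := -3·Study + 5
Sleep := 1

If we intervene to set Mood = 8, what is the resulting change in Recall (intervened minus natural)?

-3

Intervening sets Mood = 8 and removes its equation (Mood := -3·Study + 5).
Score = -Sleep - 3·Study + 3  [with Sleep=1, Study=-2]  = 8
Recall = max(Mood, Score) + 1  [with Mood=8, Score=8]  = 9
Without intervention: Score = -Sleep - 3·Study + 3  [with Sleep=1, Study=-2]  = 8; Mood = -3·Study + 5  [with Study=-2]  = 11; Recall = max(Mood, Score) + 1  [with Mood=11, Score=8]  = 12.
Change = 9 − 12 = -3.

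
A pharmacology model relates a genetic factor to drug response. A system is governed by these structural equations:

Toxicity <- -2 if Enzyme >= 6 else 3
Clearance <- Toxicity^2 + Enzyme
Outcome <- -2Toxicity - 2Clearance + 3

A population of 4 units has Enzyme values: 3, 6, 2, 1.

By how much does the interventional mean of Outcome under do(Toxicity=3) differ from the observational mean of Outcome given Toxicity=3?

-2

Every unit gets Toxicity=3 under the intervention. Outcome values become -27, -33, -25, -23; E[Outcome|do(Toxicity=3)] = -27.
Observing Toxicity=3 restricts to units where Toxicity's equation naturally yields 3: Enzyme ∈ {3, 2, 1}. In that subpopulation Outcome = -27, -25, -23, mean -25.
Difference = -27 − (-25) = -2.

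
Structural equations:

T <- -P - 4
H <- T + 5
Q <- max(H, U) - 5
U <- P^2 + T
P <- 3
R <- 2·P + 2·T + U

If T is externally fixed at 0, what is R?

15

Under do(T=0), the mechanism T <- -P - 4 is discarded; T is fixed at 0.
U = P^2 + T  [with P=3, T=0]  = 9
R = 2·P + 2·T + U  [with P=3, T=0, U=9]  = 15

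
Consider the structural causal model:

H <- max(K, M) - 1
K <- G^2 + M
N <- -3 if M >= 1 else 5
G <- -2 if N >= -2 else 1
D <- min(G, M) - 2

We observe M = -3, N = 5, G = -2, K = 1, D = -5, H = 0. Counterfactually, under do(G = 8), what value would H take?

60

The intervention breaks the incoming arrows to G: G <- -2 if N >= -2 else 1 no longer applies, and G = 8.
K = G^2 + M  [with G=8, M=-3]  = 61
H = max(K, M) - 1  [with K=61, M=-3]  = 60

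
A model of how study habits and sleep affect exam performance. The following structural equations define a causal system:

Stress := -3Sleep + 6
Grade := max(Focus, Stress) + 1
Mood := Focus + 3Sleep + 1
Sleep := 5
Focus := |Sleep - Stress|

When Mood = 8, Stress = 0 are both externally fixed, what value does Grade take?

The joint intervention fixes Mood = 8, Stress = 0, removing each variable's own equation.
Focus = |Sleep - Stress|  [with Sleep=5, Stress=0]  = 5
Grade = max(Focus, Stress) + 1  [with Focus=5, Stress=0]  = 6

6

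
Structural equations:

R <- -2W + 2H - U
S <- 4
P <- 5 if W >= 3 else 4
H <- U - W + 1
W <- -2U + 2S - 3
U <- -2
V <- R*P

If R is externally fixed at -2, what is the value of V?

Under do(R=-2), the mechanism R <- -2W + 2H - U is discarded; R is fixed at -2.
W = -2U + 2S - 3  [with U=-2, S=4]  = 9
P = 5 if W >= 3 else 4  [with W=9]  = 5
V = R*P  [with R=-2, P=5]  = -10

-10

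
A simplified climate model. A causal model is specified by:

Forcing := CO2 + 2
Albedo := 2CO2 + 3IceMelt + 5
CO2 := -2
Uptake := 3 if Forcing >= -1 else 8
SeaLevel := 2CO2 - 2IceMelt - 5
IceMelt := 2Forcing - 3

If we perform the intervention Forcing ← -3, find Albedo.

-26

Under do(Forcing=-3), the mechanism Forcing := CO2 + 2 is discarded; Forcing is fixed at -3.
IceMelt = 2Forcing - 3  [with Forcing=-3]  = -9
Albedo = 2CO2 + 3IceMelt + 5  [with CO2=-2, IceMelt=-9]  = -26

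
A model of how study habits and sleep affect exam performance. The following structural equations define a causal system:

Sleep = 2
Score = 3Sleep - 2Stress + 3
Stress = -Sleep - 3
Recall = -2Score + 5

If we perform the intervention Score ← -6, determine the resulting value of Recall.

17

The intervention breaks the incoming arrows to Score: Score = 3Sleep - 2Stress + 3 no longer applies, and Score = -6.
Recall = -2Score + 5  [with Score=-6]  = 17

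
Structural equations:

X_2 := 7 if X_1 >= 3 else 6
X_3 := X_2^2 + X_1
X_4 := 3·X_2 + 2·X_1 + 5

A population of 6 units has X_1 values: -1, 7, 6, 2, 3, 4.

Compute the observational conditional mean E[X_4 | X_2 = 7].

E[X_4|X_2=7] averages over only the 4 units with X_2=7 (X_1 = 7, 6, 3, 4): X_4 = 40, 38, 32, 34, mean 36.

36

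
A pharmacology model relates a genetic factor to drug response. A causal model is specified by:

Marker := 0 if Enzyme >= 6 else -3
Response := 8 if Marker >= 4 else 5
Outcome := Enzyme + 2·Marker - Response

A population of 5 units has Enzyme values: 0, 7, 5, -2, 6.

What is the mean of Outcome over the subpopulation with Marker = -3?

-10

Conditioning on Marker=-3 selects the 3 unit(s) with Enzyme ∈ {0, 5, -2}. Their Outcome values: -11, -6, -13. Mean = -10.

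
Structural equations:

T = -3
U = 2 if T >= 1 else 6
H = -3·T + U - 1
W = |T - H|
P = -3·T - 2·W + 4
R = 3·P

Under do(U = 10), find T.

-3

Under do(U=10), the mechanism U = 2 if T >= 1 else 6 is discarded; U is fixed at 10.
T is not downstream of the intervention, so its value is determined by the original equations.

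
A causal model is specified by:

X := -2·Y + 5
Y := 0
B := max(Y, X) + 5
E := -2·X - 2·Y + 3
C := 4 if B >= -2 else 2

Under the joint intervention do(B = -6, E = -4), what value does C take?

Setting B = -6, E = -4 by intervention discards those variables' equations.
C = 4 if B >= -2 else 2  [with B=-6]  = 2

2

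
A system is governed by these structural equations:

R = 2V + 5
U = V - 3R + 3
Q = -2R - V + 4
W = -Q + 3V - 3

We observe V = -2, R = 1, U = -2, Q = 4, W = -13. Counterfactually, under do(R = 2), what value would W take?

do(R=2) replaces the equation R = 2V + 5 with the constant R = 2.
Q = -2R - V + 4  [with R=2, V=-2]  = 2
W = -Q + 3V - 3  [with Q=2, V=-2]  = -11

-11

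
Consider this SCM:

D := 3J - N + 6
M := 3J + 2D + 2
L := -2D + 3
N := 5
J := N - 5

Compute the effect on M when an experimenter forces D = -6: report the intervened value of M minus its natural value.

The intervention breaks the incoming arrows to D: D := 3J - N + 6 no longer applies, and D = -6.
J = N - 5  [with N=5]  = 0
M = 3J + 2D + 2  [with J=0, D=-6]  = -10
Without intervention: J = N - 5  [with N=5]  = 0; D = 3J - N + 6  [with J=0, N=5]  = 1; M = 3J + 2D + 2  [with J=0, D=1]  = 4.
Change = -10 − 4 = -14.

-14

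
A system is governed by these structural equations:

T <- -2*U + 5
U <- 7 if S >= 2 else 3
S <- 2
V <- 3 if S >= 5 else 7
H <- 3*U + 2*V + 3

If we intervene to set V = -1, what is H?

Intervening sets V = -1 and removes its equation (V <- 3 if S >= 5 else 7).
U = 7 if S >= 2 else 3  [with S=2]  = 7
H = 3*U + 2*V + 3  [with U=7, V=-1]  = 22

22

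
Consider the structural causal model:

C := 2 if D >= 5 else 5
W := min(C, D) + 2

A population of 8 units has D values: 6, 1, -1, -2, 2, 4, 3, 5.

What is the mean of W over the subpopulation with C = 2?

E[W|C=2] averages over only the 2 units with C=2 (D = 6, 5): W = 4, 4, mean 4.

4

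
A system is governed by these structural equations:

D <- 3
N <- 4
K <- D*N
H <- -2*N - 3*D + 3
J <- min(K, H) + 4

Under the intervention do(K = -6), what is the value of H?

-14

The intervention breaks the incoming arrows to K: K <- D*N no longer applies, and K = -6.
H is not downstream of the intervention, so its value is determined by the original equations.
H = -2*N - 3*D + 3  [with N=4, D=3]  = -14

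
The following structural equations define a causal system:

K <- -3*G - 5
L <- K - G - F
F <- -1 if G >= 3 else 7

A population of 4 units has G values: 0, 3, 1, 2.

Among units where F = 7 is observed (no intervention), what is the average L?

E[L|F=7] averages over only the 3 units with F=7 (G = 0, 1, 2): L = -12, -16, -20, mean -16.

-16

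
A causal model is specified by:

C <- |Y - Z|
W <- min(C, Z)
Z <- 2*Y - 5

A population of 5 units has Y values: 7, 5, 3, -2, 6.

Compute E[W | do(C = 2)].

Every unit gets C=2 under the intervention. W values become 2, 2, 1, -9, 2; E[W|do(C=2)] = -0.4.

-0.4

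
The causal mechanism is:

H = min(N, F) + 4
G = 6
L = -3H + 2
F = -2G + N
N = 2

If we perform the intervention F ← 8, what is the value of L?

do(F=8) replaces the equation F = -2G + N with the constant F = 8.
H = min(N, F) + 4  [with N=2, F=8]  = 6
L = -3H + 2  [with H=6]  = -16

-16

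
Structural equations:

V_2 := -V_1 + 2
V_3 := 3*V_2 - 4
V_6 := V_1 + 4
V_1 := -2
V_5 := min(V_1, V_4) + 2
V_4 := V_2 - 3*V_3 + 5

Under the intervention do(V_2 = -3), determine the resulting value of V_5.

do(V_2=-3) replaces the equation V_2 := -V_1 + 2 with the constant V_2 = -3.
V_3 = 3*V_2 - 4  [with V_2=-3]  = -13
V_4 = V_2 - 3*V_3 + 5  [with V_2=-3, V_3=-13]  = 41
V_5 = min(V_1, V_4) + 2  [with V_1=-2, V_4=41]  = 0

0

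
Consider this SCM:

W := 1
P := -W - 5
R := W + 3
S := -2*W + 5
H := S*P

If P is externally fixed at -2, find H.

-6

do(P=-2) replaces the equation P := -W - 5 with the constant P = -2.
S = -2*W + 5  [with W=1]  = 3
H = S*P  [with S=3, P=-2]  = -6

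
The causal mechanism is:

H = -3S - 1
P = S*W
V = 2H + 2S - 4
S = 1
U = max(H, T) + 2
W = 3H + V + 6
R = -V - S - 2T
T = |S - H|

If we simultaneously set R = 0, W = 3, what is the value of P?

3

The joint intervention fixes R = 0, W = 3, removing each variable's own equation.
P = S*W  [with S=1, W=3]  = 3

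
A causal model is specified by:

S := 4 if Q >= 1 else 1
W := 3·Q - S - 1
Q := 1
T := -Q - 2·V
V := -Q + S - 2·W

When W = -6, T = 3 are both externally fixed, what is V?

The joint intervention fixes W = -6, T = 3, removing each variable's own equation.
S = 4 if Q >= 1 else 1  [with Q=1]  = 4
V = -Q + S - 2·W  [with Q=1, S=4, W=-6]  = 15

15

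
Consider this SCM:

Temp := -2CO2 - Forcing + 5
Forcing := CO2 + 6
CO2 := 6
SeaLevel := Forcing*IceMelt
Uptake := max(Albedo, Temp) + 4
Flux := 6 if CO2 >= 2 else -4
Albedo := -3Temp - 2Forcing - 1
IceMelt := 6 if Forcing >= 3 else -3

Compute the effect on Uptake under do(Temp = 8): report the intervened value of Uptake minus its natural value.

-24

The intervention breaks the incoming arrows to Temp: Temp := -2CO2 - Forcing + 5 no longer applies, and Temp = 8.
Forcing = CO2 + 6  [with CO2=6]  = 12
Albedo = -3Temp - 2Forcing - 1  [with Temp=8, Forcing=12]  = -49
Uptake = max(Albedo, Temp) + 4  [with Albedo=-49, Temp=8]  = 12
Without intervention: Forcing = CO2 + 6  [with CO2=6]  = 12; Temp = -2CO2 - Forcing + 5  [with CO2=6, Forcing=12]  = -19; Albedo = -3Temp - 2Forcing - 1  [with Temp=-19, Forcing=12]  = 32; Uptake = max(Albedo, Temp) + 4  [with Albedo=32, Temp=-19]  = 36.
Change = 12 − 36 = -24.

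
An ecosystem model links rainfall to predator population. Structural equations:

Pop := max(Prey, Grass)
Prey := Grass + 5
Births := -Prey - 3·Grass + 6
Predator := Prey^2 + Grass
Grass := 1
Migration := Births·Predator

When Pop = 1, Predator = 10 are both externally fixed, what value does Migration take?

Under do(Pop = 1, Predator = 10), each intervened variable's structural equation is replaced by its fixed value.
Prey = Grass + 5  [with Grass=1]  = 6
Births = -Prey - 3·Grass + 6  [with Prey=6, Grass=1]  = -3
Migration = Births·Predator  [with Births=-3, Predator=10]  = -30

-30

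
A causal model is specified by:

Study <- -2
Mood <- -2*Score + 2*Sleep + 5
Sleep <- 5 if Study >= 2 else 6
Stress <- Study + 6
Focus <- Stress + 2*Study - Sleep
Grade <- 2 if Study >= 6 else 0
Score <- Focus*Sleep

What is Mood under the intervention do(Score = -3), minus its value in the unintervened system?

The intervention breaks the incoming arrows to Score: Score <- Focus*Sleep no longer applies, and Score = -3.
Sleep = 5 if Study >= 2 else 6  [with Study=-2]  = 6
Mood = -2*Score + 2*Sleep + 5  [with Score=-3, Sleep=6]  = 23
Without intervention: Sleep = 5 if Study >= 2 else 6  [with Study=-2]  = 6; Stress = Study + 6  [with Study=-2]  = 4; Focus = Stress + 2*Study - Sleep  [with Stress=4, Study=-2, Sleep=6]  = -6; Score = Focus*Sleep  [with Focus=-6, Sleep=6]  = -36; Mood = -2*Score + 2*Sleep + 5  [with Score=-36, Sleep=6]  = 89.
Change = 23 − 89 = -66.

-66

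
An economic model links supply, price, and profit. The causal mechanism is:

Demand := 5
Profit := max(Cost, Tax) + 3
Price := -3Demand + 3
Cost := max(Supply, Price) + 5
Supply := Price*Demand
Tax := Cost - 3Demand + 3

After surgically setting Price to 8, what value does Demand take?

5

Under do(Price=8), the mechanism Price := -3Demand + 3 is discarded; Price is fixed at 8.
Demand is not downstream of the intervention, so its value is determined by the original equations.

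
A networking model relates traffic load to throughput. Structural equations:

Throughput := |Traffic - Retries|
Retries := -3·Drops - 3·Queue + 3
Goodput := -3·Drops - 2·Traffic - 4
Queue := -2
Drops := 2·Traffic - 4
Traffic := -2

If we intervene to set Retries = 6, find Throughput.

Intervening sets Retries = 6 and removes its equation (Retries := -3·Drops - 3·Queue + 3).
Throughput = |Traffic - Retries|  [with Traffic=-2, Retries=6]  = 8

8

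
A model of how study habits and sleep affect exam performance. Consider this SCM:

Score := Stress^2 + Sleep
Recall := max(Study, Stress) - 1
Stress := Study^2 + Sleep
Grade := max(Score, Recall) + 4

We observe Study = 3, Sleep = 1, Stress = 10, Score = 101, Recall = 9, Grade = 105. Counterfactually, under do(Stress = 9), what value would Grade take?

86

The intervention breaks the incoming arrows to Stress: Stress := Study^2 + Sleep no longer applies, and Stress = 9.
Score = Stress^2 + Sleep  [with Stress=9, Sleep=1]  = 82
Recall = max(Study, Stress) - 1  [with Study=3, Stress=9]  = 8
Grade = max(Score, Recall) + 4  [with Score=82, Recall=8]  = 86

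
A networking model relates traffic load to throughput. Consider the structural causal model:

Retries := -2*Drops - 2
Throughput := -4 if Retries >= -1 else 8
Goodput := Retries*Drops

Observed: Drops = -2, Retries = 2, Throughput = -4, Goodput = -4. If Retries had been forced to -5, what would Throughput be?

8

The intervention breaks the incoming arrows to Retries: Retries := -2*Drops - 2 no longer applies, and Retries = -5.
Throughput = -4 if Retries >= -1 else 8  [with Retries=-5]  = 8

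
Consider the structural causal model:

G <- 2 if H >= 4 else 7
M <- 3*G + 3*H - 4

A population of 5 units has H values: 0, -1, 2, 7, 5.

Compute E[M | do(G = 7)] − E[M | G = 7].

do(G=7) breaks G's dependence on H. With G=7 fixed, M across the units is 17, 14, 23, 38, 32, mean 24.8.
Conditioning on G=7 selects the 3 unit(s) with H ∈ {0, -1, 2}. Their M values: 17, 14, 23. Mean = 18.
Difference = 24.8 − 18 = 6.8.

6.8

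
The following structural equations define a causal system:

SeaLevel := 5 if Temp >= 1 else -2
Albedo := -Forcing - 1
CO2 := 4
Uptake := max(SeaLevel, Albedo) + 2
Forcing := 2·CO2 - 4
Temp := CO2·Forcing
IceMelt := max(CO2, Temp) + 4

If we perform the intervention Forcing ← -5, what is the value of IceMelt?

Under do(Forcing=-5), the mechanism Forcing := 2·CO2 - 4 is discarded; Forcing is fixed at -5.
Temp = CO2·Forcing  [with CO2=4, Forcing=-5]  = -20
IceMelt = max(CO2, Temp) + 4  [with CO2=4, Temp=-20]  = 8

8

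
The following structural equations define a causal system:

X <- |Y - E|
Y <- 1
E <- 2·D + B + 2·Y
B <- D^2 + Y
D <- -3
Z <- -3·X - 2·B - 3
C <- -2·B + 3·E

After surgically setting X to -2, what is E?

The intervention breaks the incoming arrows to X: X <- |Y - E| no longer applies, and X = -2.
Since E is not a descendant of the intervened variable, it is unaffected.
B = D^2 + Y  [with D=-3, Y=1]  = 10
E = 2·D + B + 2·Y  [with D=-3, B=10, Y=1]  = 6

6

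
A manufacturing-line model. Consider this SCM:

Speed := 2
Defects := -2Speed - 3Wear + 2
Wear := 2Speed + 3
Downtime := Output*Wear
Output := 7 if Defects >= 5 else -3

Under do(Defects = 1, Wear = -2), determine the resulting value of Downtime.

6

Setting Defects = 1, Wear = -2 by intervention discards those variables' equations.
Output = 7 if Defects >= 5 else -3  [with Defects=1]  = -3
Downtime = Output*Wear  [with Output=-3, Wear=-2]  = 6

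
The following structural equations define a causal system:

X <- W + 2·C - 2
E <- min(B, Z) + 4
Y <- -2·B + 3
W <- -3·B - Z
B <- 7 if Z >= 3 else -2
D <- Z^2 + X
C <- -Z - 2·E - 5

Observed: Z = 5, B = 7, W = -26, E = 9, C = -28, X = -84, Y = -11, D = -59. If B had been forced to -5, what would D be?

do(B=-5) replaces the equation B <- 7 if Z >= 3 else -2 with the constant B = -5.
W = -3·B - Z  [with B=-5, Z=5]  = 10
E = min(B, Z) + 4  [with B=-5, Z=5]  = -1
C = -Z - 2·E - 5  [with Z=5, E=-1]  = -8
X = W + 2·C - 2  [with W=10, C=-8]  = -8
D = Z^2 + X  [with Z=5, X=-8]  = 17

17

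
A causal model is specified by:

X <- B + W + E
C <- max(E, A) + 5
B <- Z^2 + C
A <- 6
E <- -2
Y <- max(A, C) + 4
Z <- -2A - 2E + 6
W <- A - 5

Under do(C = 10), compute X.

13

The intervention breaks the incoming arrows to C: C <- max(E, A) + 5 no longer applies, and C = 10.
Z = -2A - 2E + 6  [with A=6, E=-2]  = -2
W = A - 5  [with A=6]  = 1
B = Z^2 + C  [with Z=-2, C=10]  = 14
X = B + W + E  [with B=14, W=1, E=-2]  = 13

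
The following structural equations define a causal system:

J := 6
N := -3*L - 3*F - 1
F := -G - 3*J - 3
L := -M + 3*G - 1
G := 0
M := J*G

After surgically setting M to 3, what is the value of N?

74

The intervention breaks the incoming arrows to M: M := J*G no longer applies, and M = 3.
F = -G - 3*J - 3  [with G=0, J=6]  = -21
L = -M + 3*G - 1  [with M=3, G=0]  = -4
N = -3*L - 3*F - 1  [with L=-4, F=-21]  = 74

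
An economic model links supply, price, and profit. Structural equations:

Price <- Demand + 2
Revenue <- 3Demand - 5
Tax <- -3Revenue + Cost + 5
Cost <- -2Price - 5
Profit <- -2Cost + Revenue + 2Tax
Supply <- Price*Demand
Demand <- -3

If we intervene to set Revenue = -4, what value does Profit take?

Under do(Revenue=-4), the mechanism Revenue <- 3Demand - 5 is discarded; Revenue is fixed at -4.
Price = Demand + 2  [with Demand=-3]  = -1
Cost = -2Price - 5  [with Price=-1]  = -3
Tax = -3Revenue + Cost + 5  [with Revenue=-4, Cost=-3]  = 14
Profit = -2Cost + Revenue + 2Tax  [with Cost=-3, Revenue=-4, Tax=14]  = 30

30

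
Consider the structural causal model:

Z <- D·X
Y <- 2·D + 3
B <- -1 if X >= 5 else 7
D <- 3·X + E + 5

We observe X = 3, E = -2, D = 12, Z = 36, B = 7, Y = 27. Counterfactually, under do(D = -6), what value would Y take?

-9

The intervention breaks the incoming arrows to D: D <- 3·X + E + 5 no longer applies, and D = -6.
Y = 2·D + 3  [with D=-6]  = -9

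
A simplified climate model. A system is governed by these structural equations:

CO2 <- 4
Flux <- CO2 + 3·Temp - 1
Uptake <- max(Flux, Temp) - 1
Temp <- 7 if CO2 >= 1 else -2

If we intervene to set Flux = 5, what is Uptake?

The intervention breaks the incoming arrows to Flux: Flux <- CO2 + 3·Temp - 1 no longer applies, and Flux = 5.
Temp = 7 if CO2 >= 1 else -2  [with CO2=4]  = 7
Uptake = max(Flux, Temp) - 1  [with Flux=5, Temp=7]  = 6

6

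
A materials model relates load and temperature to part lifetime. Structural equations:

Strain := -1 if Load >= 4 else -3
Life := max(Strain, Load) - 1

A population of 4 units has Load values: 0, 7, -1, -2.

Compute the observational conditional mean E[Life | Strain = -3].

-2

Conditioning on Strain=-3 selects the 3 unit(s) with Load ∈ {0, -1, -2}. Their Life values: -1, -2, -3. Mean = -2.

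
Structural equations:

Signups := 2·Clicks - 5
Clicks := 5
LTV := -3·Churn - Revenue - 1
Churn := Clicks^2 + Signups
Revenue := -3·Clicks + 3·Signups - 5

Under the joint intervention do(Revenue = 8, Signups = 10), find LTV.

-114

The joint intervention fixes Revenue = 8, Signups = 10, removing each variable's own equation.
Churn = Clicks^2 + Signups  [with Clicks=5, Signups=10]  = 35
LTV = -3·Churn - Revenue - 1  [with Churn=35, Revenue=8]  = -114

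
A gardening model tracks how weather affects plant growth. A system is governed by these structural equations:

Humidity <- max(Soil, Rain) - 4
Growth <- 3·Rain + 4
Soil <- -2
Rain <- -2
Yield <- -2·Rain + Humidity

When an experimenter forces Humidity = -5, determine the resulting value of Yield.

-1

Intervening sets Humidity = -5 and removes its equation (Humidity <- max(Soil, Rain) - 4).
Yield = -2·Rain + Humidity  [with Rain=-2, Humidity=-5]  = -1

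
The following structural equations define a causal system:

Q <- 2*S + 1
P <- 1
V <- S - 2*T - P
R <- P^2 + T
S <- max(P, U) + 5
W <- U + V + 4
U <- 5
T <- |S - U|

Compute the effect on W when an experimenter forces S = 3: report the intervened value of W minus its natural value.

The intervention breaks the incoming arrows to S: S <- max(P, U) + 5 no longer applies, and S = 3.
T = |S - U|  [with S=3, U=5]  = 2
V = S - 2*T - P  [with S=3, T=2, P=1]  = -2
W = U + V + 4  [with U=5, V=-2]  = 7
Without intervention: S = max(P, U) + 5  [with P=1, U=5]  = 10; T = |S - U|  [with S=10, U=5]  = 5; V = S - 2*T - P  [with S=10, T=5, P=1]  = -1; W = U + V + 4  [with U=5, V=-1]  = 8.
Change = 7 − 8 = -1.

-1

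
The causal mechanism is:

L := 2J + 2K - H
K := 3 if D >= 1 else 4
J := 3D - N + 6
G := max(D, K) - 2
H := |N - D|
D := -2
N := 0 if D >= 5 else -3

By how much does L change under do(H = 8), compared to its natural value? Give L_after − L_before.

-7

The intervention breaks the incoming arrows to H: H := |N - D| no longer applies, and H = 8.
K = 3 if D >= 1 else 4  [with D=-2]  = 4
N = 0 if D >= 5 else -3  [with D=-2]  = -3
J = 3D - N + 6  [with D=-2, N=-3]  = 3
L = 2J + 2K - H  [with J=3, K=4, H=8]  = 6
Without intervention: K = 3 if D >= 1 else 4  [with D=-2]  = 4; N = 0 if D >= 5 else -3  [with D=-2]  = -3; H = |N - D|  [with N=-3, D=-2]  = 1; J = 3D - N + 6  [with D=-2, N=-3]  = 3; L = 2J + 2K - H  [with J=3, K=4, H=1]  = 13.
Change = 6 − 13 = -7.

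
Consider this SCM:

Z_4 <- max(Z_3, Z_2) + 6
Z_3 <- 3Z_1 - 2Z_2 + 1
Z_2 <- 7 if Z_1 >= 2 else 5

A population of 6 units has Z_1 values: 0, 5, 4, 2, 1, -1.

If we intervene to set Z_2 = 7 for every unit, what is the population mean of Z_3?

-7.5

do(Z_2=7) breaks Z_2's dependence on Z_1. With Z_2=7 fixed, Z_3 across the units is -13, 2, -1, -7, -10, -16, mean -7.5.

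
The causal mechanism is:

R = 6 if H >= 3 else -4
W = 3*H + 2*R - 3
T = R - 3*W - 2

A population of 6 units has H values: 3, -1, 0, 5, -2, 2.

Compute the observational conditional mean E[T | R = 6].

Conditioning on R=6 selects the 2 unit(s) with H ∈ {3, 5}. Their T values: -50, -68. Mean = -59.

-59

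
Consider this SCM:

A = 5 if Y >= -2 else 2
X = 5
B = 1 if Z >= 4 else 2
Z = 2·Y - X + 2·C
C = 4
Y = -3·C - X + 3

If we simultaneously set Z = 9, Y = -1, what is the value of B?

The joint intervention fixes Z = 9, Y = -1, removing each variable's own equation.
B = 1 if Z >= 4 else 2  [with Z=9]  = 1

1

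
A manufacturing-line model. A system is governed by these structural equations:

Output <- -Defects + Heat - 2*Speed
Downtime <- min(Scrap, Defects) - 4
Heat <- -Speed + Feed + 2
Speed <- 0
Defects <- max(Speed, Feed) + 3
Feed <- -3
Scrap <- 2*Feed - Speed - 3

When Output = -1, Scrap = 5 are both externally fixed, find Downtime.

-1

Setting Output = -1, Scrap = 5 by intervention discards those variables' equations.
Defects = max(Speed, Feed) + 3  [with Speed=0, Feed=-3]  = 3
Downtime = min(Scrap, Defects) - 4  [with Scrap=5, Defects=3]  = -1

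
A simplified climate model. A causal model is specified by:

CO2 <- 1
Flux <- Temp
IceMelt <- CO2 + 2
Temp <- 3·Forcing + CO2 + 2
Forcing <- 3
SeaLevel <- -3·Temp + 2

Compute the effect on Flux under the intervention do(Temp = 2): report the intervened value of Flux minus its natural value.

-10

The intervention breaks the incoming arrows to Temp: Temp <- 3·Forcing + CO2 + 2 no longer applies, and Temp = 2.
Flux = Temp  [with Temp=2]  = 2
Without intervention: Temp = 3·Forcing + CO2 + 2  [with Forcing=3, CO2=1]  = 12; Flux = Temp  [with Temp=12]  = 12.
Change = 2 − 12 = -10.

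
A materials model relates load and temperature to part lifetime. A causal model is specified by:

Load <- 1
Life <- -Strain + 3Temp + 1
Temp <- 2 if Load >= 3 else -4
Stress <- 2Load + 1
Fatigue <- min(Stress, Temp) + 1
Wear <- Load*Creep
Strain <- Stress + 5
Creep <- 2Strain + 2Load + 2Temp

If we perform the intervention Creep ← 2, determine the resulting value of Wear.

2

The intervention breaks the incoming arrows to Creep: Creep <- 2Strain + 2Load + 2Temp no longer applies, and Creep = 2.
Wear = Load*Creep  [with Load=1, Creep=2]  = 2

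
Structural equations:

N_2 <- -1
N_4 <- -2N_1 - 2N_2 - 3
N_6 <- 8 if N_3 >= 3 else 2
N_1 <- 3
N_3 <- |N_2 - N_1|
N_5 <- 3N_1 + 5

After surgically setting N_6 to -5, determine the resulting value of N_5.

14

do(N_6=-5) replaces the equation N_6 <- 8 if N_3 >= 3 else 2 with the constant N_6 = -5.
Since N_5 is not a descendant of the intervened variable, it is unaffected.
N_5 = 3N_1 + 5  [with N_1=3]  = 14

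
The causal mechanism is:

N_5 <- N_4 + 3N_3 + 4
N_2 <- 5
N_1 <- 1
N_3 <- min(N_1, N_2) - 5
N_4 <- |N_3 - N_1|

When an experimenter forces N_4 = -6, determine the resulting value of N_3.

-4

Under do(N_4=-6), the mechanism N_4 <- |N_3 - N_1| is discarded; N_4 is fixed at -6.
Since N_3 is not a descendant of the intervened variable, it is unaffected.
N_3 = min(N_1, N_2) - 5  [with N_1=1, N_2=5]  = -4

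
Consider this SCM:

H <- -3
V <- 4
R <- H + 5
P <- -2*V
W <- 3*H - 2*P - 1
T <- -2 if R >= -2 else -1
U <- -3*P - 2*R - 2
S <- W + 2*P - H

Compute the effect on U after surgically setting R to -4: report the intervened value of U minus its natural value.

12

The intervention breaks the incoming arrows to R: R <- H + 5 no longer applies, and R = -4.
P = -2*V  [with V=4]  = -8
U = -3*P - 2*R - 2  [with P=-8, R=-4]  = 30
Without intervention: R = H + 5  [with H=-3]  = 2; P = -2*V  [with V=4]  = -8; U = -3*P - 2*R - 2  [with P=-8, R=2]  = 18.
Change = 30 − 18 = 12.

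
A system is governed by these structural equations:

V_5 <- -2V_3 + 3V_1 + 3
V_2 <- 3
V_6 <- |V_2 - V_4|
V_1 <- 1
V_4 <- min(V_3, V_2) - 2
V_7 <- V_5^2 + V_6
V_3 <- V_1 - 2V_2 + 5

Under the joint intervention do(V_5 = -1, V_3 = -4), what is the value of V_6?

9

The joint intervention fixes V_5 = -1, V_3 = -4, removing each variable's own equation.
V_4 = min(V_3, V_2) - 2  [with V_3=-4, V_2=3]  = -6
V_6 = |V_2 - V_4|  [with V_2=3, V_4=-6]  = 9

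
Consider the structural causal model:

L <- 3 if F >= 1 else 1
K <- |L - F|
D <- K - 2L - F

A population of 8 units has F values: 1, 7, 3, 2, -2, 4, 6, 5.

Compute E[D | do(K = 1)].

The intervention sets K=1 in all 8 units regardless of F. Recomputing D per unit gives -6, -12, -8, -7, 1, -9, -11, -10; average -7.75.

-7.75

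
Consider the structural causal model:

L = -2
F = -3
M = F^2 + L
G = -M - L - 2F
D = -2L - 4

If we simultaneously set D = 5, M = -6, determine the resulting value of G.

14

Under do(D = 5, M = -6), each intervened variable's structural equation is replaced by its fixed value.
G = -M - L - 2F  [with M=-6, L=-2, F=-3]  = 14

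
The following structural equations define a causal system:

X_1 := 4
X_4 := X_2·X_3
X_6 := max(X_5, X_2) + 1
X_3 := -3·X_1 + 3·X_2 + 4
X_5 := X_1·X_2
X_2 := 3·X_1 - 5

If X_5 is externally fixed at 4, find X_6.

8

The intervention breaks the incoming arrows to X_5: X_5 := X_1·X_2 no longer applies, and X_5 = 4.
X_2 = 3·X_1 - 5  [with X_1=4]  = 7
X_6 = max(X_5, X_2) + 1  [with X_5=4, X_2=7]  = 8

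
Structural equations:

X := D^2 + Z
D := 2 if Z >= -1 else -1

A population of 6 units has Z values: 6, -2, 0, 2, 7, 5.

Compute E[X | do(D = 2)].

The intervention sets D=2 in all 6 units regardless of Z. Recomputing X per unit gives 10, 2, 4, 6, 11, 9; average 7.

7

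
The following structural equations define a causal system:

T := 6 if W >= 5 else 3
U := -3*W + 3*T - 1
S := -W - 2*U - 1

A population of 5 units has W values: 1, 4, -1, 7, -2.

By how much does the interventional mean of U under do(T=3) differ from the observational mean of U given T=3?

-3.9

Every unit gets T=3 under the intervention. U values become 5, -4, 11, -13, 14; E[U|do(T=3)] = 2.6.
E[U|T=3] averages over only the 4 units with T=3 (W = 1, 4, -1, -2): U = 5, -4, 11, 14, mean 6.5.
Difference = 2.6 − 6.5 = -3.9.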